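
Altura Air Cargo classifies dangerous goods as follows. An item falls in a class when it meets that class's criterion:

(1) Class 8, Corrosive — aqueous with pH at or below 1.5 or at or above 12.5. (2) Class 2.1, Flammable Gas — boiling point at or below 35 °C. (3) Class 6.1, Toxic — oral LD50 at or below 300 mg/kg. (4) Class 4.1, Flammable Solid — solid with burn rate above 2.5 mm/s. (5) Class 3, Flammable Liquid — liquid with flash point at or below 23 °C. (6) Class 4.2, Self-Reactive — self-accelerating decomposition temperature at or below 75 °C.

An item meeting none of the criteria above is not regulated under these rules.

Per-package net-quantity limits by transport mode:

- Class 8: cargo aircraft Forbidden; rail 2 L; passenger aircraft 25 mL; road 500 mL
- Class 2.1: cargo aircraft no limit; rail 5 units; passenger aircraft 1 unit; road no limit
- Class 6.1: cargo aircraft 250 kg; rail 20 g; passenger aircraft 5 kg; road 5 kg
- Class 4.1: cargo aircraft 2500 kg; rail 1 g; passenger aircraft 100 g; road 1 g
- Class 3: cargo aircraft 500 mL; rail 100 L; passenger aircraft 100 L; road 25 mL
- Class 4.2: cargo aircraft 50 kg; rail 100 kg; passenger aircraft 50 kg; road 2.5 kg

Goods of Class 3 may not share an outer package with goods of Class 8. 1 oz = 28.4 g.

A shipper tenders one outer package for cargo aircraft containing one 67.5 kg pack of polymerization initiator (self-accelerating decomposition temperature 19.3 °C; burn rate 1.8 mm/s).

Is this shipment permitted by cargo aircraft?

Polymerization initiator: self-accelerating decomposition temperature 19.3 °C ≤ 75 °C → Class 4.2 (Self-Reactive).
Class 4.2 quantity: 67.5 kg.
67.5 kg > 50 kg (cargo aircraft limit, Class 4.2) — over the limit.

No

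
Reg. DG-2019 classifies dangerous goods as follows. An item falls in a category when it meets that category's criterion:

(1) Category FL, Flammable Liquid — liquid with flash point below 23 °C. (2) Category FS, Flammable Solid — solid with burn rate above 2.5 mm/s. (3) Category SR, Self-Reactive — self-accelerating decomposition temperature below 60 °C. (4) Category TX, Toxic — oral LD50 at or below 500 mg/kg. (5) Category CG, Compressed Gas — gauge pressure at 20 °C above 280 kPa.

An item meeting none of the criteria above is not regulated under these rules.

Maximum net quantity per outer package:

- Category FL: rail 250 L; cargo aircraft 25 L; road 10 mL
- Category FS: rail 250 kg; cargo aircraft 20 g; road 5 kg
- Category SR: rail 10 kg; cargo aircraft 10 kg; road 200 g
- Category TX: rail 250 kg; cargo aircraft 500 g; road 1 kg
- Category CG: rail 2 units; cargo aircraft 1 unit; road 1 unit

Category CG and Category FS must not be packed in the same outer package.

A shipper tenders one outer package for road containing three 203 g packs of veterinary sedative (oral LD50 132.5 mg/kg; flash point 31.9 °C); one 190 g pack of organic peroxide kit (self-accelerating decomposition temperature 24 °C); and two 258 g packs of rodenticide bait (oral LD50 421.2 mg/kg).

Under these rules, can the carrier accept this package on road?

The veterinary sedative has oral LD50 132.5 mg/kg, which is ≤ 500 mg/kg, so it is Category TX (Toxic).
Self-accelerating decomposition temperature 24 °C meets the Category SR criterion (Self-Reactive), so the organic peroxide kit is Category SR.
The rodenticide bait has oral LD50 421.2 mg/kg, which is ≤ 500 mg/kg, so it is Category TX (Toxic).
Total Category TX: (three 203 g packs = 609 g) + (two 258 g packs = 516 g) = 1.125 kg.
That exceeds the Category TX road limit of 1 kg.
Category SR quantity: 190 g.
190 g ≤ 200 g (road limit, Category SR) — within limit.
The segregation rule (Category CG with Category FS) does not apply to Category TX with Category SR.

No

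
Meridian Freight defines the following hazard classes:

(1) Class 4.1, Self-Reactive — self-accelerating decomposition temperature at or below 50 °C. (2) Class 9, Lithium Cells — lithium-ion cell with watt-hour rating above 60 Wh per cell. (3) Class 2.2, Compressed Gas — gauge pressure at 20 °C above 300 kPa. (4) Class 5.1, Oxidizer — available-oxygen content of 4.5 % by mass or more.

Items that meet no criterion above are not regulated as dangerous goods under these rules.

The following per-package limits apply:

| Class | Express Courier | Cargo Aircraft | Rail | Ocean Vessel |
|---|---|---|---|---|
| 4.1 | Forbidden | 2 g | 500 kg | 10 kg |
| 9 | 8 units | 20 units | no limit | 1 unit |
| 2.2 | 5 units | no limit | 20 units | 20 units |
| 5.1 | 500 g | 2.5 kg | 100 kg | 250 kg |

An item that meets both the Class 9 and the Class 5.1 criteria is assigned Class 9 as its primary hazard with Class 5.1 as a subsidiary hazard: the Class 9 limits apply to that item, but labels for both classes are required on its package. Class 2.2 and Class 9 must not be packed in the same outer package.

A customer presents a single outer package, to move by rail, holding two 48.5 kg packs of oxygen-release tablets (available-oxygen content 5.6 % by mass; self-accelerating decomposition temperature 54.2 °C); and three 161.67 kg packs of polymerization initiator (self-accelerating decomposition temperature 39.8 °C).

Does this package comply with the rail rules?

Oxygen-release tablets: available-oxygen content 5.6 % by mass ≥ 4.5 % by mass → Class 5.1 (Oxidizer).
Polymerization initiator: self-accelerating decomposition temperature 39.8 °C ≤ 50 °C → Class 4.1 (Self-Reactive).
Class 4.1 quantity: three 161.67 kg packs = 485.01 kg.
That is within the Class 4.1 rail limit of 500 kg.
Class 5.1 quantity: two 48.5 kg packs = 97 kg.
97 kg ≤ 100 kg (rail limit, Class 5.1) — within limit.
The segregation rule (Class 2.2 with Class 9) does not apply to Class 4.1 with Class 5.1.
Every hazard class is within its rail limit and no segregation rule is violated.

Yes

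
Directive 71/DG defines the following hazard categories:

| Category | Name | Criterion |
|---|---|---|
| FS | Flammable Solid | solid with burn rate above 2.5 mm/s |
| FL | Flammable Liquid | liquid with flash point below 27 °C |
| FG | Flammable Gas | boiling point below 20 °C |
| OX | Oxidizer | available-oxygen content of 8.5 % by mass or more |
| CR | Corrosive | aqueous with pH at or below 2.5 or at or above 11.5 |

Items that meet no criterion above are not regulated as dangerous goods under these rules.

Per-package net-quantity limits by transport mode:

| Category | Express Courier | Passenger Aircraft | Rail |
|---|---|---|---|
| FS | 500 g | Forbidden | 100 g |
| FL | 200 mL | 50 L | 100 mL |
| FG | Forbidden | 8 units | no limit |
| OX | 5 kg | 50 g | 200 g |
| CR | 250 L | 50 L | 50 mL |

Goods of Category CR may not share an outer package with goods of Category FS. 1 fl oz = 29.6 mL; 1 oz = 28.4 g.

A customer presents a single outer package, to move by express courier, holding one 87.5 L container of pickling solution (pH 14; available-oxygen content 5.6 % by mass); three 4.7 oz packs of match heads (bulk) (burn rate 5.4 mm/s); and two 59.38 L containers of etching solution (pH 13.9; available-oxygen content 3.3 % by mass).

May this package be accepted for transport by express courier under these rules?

The pickling solution has pH 14, which is ≥ 11.5, so it is Category CR (Corrosive).
Match heads (bulk): burn rate 5.4 mm/s > 2.5 mm/s → Category FS (Flammable Solid).
pH 13.9 meets the Category CR criterion (Corrosive), so the etching solution is Category CR.
Category CR net quantity: 87.5 L + (two 59.38 L containers = 118.76 L) = 206.26 L.
That is within the Category CR express courier limit of 250 L.
Category FS quantity: three 4.7 oz packs = 400.44 g.
400.44 g is within the express courier limit of 500 g for Category FS.
Category CR and Category FS may not share an outer package.

No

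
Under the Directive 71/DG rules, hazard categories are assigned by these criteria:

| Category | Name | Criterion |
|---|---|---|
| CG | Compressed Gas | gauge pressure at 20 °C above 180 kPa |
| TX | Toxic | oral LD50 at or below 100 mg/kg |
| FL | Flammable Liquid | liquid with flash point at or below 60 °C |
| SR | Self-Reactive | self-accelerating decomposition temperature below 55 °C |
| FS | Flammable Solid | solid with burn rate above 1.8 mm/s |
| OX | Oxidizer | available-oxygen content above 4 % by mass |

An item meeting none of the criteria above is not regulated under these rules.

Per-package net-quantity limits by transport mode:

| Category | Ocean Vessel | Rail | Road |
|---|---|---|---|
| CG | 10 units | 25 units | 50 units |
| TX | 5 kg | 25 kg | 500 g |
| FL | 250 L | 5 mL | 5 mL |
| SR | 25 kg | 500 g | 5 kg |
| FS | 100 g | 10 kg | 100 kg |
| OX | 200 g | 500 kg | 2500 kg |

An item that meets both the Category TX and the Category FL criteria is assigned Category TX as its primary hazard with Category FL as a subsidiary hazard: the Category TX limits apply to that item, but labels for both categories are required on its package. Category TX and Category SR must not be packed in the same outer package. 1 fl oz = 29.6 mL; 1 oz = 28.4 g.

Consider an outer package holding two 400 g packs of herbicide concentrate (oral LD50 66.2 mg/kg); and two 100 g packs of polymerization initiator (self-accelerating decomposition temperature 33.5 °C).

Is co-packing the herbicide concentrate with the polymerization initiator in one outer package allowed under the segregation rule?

With oral LD50 66.2 mg/kg (≤ 100 mg/kg), the herbicide concentrate falls in Category TX.
The polymerization initiator has self-accelerating decomposition temperature 33.5 °C, which is < 55 °C, so it is Category SR (Self-Reactive).
Category TX and Category SR may not share an outer package.

No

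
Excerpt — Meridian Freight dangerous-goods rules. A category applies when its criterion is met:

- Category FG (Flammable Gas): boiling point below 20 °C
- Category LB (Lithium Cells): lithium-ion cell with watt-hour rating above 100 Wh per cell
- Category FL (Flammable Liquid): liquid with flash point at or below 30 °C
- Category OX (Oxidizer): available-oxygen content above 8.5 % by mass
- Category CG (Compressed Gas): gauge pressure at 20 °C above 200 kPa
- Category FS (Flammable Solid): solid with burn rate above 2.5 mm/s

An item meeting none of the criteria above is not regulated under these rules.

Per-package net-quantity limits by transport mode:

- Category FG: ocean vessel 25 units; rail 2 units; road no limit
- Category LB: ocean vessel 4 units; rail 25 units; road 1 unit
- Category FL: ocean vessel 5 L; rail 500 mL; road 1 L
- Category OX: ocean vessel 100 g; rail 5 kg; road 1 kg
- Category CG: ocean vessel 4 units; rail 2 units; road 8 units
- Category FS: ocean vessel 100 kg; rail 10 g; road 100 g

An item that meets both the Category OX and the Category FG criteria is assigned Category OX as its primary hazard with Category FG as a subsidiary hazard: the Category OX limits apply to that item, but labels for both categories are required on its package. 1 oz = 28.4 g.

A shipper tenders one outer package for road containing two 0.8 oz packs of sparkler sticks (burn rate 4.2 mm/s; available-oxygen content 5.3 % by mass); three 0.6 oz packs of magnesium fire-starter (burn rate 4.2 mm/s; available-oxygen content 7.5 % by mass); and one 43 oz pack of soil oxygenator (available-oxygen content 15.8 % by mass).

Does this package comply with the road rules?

Burn rate 4.2 mm/s meets the Category FS criterion (Flammable Solid), so the sparkler sticks are Category FS.
Burn rate 4.2 mm/s meets the Category FS criterion (Flammable Solid), so the magnesium fire-starter is Category FS.
The soil oxygenator has available-oxygen content 15.8 % by mass, which is > 8.5 % by mass, so it is Category OX (Oxidizer).
Total Category FS: (two 0.8 oz packs = 45.44 g) + (three 0.6 oz packs = 51.12 g) = 96.56 g.
96.56 g is within the road limit of 100 g for Category FS.
Category OX quantity: one 43 oz pack = 1221.2 g.
1221.2 g > 1 kg (road limit, Category OX) — over the limit.

No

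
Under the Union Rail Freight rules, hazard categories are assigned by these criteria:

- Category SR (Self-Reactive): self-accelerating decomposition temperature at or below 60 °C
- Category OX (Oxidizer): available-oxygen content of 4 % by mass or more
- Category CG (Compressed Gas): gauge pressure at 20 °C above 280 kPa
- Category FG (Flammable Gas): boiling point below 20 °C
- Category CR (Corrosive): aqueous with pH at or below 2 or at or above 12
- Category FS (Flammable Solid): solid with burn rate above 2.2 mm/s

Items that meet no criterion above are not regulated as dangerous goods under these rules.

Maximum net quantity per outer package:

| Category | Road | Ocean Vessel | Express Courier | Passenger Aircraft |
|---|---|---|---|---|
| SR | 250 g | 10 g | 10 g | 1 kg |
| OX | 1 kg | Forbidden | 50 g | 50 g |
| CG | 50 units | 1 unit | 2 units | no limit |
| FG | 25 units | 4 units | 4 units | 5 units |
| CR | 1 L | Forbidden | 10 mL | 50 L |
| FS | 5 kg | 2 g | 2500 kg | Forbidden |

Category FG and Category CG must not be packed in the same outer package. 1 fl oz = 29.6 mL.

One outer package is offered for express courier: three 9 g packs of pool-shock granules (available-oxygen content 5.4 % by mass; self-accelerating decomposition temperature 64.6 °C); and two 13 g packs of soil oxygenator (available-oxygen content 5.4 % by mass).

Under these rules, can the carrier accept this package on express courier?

No

With available-oxygen content 5.4 % by mass (≥ 4 % by mass), the pool-shock granules fall in Category OX.
With available-oxygen content 5.4 % by mass (≥ 4 % by mass), the soil oxygenator falls in Category OX.
Total Category OX: (three 9 g packs = 27 g) + (two 13 g packs = 26 g) = 53 g.
That exceeds the Category OX express courier limit of 50 g.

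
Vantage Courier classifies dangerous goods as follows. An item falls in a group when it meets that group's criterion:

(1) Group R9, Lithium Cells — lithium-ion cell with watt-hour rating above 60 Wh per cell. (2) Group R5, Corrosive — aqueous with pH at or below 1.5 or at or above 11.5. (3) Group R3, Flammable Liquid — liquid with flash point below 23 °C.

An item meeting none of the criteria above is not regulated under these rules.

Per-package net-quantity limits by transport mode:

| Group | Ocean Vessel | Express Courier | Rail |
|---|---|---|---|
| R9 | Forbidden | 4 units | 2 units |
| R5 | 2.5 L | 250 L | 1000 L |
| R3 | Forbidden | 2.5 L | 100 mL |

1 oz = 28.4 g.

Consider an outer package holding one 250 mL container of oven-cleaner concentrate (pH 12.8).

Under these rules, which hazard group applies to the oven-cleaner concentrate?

Group R5

With pH 12.8 (≥ 11.5), the oven-cleaner concentrate falls in Group R5.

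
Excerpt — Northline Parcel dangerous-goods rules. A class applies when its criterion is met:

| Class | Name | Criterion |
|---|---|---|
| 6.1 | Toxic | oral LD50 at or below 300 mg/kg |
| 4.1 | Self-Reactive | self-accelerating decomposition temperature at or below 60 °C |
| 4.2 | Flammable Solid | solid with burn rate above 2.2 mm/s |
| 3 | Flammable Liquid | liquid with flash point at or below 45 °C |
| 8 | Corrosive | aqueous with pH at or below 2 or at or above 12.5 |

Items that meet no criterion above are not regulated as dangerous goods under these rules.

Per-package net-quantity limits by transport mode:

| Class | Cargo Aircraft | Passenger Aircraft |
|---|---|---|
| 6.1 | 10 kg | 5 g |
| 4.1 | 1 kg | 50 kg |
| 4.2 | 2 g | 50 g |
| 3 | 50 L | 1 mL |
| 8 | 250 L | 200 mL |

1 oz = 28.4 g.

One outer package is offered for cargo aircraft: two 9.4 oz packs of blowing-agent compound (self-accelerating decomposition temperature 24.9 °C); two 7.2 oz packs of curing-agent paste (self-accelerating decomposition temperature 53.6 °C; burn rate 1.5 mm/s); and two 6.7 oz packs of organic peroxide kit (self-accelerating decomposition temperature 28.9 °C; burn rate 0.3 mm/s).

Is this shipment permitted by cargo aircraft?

The blowing-agent compound has self-accelerating decomposition temperature 24.9 °C, which is ≤ 60 °C, so it is Class 4.1 (Self-Reactive).
The curing-agent paste has self-accelerating decomposition temperature 53.6 °C, which is ≤ 60 °C, so it is Class 4.1 (Self-Reactive).
Organic peroxide kit: self-accelerating decomposition temperature 28.9 °C ≤ 60 °C → Class 4.1 (Self-Reactive).
Class 4.1 net quantity: (two 9.4 oz packs = 533.92 g) + (two 7.2 oz packs = 408.96 g) + (two 6.7 oz packs = 380.56 g) = 1323.44 g.
1323.44 g > 1 kg (cargo aircraft limit, Class 4.1) — over the limit.

No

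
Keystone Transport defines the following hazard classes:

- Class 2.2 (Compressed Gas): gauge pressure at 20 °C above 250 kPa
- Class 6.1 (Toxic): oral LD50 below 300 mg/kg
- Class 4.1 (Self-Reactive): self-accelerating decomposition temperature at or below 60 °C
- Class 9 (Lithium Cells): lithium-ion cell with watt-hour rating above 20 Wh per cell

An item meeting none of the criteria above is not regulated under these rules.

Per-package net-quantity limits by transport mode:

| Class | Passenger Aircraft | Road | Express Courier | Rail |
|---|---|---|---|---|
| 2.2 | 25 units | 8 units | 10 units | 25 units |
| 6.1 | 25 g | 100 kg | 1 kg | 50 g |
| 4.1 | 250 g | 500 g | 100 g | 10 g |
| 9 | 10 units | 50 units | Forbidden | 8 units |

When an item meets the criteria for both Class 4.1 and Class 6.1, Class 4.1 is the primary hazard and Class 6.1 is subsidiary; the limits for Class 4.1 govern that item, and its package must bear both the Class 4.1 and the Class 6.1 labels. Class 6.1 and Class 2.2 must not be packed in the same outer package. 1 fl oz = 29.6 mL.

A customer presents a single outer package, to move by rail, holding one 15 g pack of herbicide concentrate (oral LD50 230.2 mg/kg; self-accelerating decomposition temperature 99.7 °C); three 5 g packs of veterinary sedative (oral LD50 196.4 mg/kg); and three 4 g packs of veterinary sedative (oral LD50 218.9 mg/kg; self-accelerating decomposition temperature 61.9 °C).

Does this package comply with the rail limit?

Herbicide concentrate: oral LD50 230.2 mg/kg < 300 mg/kg → Class 6.1 (Toxic).
Veterinary sedative: oral LD50 196.4 mg/kg < 300 mg/kg → Class 6.1 (Toxic).
Veterinary sedative: oral LD50 218.9 mg/kg < 300 mg/kg → Class 6.1 (Toxic).
Class 6.1 net quantity: 15 g + (three 5 g packs = 15 g) + (three 4 g packs = 12 g) = 42 g.
That is within the Class 6.1 rail limit of 50 g.

Yes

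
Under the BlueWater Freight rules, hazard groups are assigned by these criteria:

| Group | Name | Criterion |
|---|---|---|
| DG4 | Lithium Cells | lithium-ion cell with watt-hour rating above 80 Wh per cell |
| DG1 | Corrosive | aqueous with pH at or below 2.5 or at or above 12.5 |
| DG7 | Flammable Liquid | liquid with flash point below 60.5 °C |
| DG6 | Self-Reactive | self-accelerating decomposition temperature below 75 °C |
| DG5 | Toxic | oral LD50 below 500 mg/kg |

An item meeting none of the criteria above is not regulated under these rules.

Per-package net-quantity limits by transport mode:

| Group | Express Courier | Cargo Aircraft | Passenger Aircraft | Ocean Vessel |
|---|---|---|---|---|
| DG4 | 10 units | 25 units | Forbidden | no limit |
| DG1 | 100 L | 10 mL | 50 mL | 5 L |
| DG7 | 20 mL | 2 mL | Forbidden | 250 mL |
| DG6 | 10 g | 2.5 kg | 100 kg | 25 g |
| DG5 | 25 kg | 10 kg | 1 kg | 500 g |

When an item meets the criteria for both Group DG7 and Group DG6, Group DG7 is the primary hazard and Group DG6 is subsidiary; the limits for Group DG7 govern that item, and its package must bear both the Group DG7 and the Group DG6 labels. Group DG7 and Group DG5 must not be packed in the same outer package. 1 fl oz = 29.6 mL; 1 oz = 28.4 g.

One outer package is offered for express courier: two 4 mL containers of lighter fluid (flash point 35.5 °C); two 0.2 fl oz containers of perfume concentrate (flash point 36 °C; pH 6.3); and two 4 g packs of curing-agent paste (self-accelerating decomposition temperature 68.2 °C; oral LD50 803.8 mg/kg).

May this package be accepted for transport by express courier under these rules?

Yes

With flash point 35.5 °C (< 60.5 °C), the lighter fluid falls in Group DG7.
The perfume concentrate has flash point 36 °C, which is < 60.5 °C, so it is Group DG7 (Flammable Liquid).
With self-accelerating decomposition temperature 68.2 °C (< 75 °C), the curing-agent paste falls in Group DG6.
Total Group DG7: (two 4 mL containers = 8 mL) + (two 0.2 fl oz containers = 11.84 mL) = 19.84 mL.
19.84 mL is within the express courier limit of 20 mL for Group DG7.
Group DG6 quantity: two 4 g packs = 8 g.
That is within the Group DG6 express courier limit of 10 g.
The segregation rule (Group DG7 with Group DG5) does not apply to Group DG7 with Group DG6.
Every hazard group is within its express courier limit and no segregation rule is violated.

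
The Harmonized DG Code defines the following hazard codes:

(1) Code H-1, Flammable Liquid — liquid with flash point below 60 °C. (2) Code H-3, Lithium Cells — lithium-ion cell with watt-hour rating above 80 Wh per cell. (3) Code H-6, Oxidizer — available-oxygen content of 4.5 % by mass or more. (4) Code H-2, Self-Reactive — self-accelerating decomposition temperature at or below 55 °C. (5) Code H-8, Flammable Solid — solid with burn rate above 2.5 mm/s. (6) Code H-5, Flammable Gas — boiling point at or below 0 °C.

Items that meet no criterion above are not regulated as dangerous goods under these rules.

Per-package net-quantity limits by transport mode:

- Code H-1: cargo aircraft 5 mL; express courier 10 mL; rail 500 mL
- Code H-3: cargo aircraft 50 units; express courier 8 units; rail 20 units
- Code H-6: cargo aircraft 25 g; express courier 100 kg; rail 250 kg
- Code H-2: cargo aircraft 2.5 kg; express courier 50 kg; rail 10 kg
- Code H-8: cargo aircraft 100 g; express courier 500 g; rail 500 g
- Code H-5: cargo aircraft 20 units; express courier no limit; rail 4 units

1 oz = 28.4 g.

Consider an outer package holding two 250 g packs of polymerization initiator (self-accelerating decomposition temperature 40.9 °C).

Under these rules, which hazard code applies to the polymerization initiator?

Self-accelerating decomposition temperature 40.9 °C meets the Code H-2 criterion (Self-Reactive), so the polymerization initiator is Code H-2.

Code H-2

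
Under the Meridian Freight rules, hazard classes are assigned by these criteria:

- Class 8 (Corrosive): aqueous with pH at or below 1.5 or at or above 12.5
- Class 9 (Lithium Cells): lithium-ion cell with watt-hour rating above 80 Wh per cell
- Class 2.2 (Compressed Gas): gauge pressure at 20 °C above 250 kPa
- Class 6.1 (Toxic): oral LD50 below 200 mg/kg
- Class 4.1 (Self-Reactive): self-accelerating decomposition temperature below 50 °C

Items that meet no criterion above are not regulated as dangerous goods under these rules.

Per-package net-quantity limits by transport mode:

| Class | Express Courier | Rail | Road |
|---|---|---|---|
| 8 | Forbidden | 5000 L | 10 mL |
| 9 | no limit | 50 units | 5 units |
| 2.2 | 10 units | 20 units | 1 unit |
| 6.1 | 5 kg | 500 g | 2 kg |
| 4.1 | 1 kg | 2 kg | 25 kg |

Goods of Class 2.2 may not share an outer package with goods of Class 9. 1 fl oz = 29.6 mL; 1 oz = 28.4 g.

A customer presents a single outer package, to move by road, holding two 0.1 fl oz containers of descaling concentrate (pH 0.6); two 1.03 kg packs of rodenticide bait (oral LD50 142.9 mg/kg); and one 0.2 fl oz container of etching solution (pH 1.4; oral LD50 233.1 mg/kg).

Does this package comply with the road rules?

No

Descaling concentrate: pH 0.6 ≤ 1.5 → Class 8 (Corrosive).
The rodenticide bait has oral LD50 142.9 mg/kg, which is < 200 mg/kg, so it is Class 6.1 (Toxic).
The etching solution has pH 1.4, which is ≤ 1.5, so it is Class 8 (Corrosive).
Class 8 net quantity: (two 0.1 fl oz containers = 5.92 mL) + (one 0.2 fl oz container = 5.92 mL) = 11.84 mL.
11.84 mL > 10 mL (road limit, Class 8) — over the limit.
Class 6.1 quantity: two 1.03 kg packs = 2.06 kg.
2.06 kg exceeds the road limit of 2 kg for Class 6.1.
The segregation rule (Class 2.2 with Class 9) does not apply to Class 8 with Class 6.1.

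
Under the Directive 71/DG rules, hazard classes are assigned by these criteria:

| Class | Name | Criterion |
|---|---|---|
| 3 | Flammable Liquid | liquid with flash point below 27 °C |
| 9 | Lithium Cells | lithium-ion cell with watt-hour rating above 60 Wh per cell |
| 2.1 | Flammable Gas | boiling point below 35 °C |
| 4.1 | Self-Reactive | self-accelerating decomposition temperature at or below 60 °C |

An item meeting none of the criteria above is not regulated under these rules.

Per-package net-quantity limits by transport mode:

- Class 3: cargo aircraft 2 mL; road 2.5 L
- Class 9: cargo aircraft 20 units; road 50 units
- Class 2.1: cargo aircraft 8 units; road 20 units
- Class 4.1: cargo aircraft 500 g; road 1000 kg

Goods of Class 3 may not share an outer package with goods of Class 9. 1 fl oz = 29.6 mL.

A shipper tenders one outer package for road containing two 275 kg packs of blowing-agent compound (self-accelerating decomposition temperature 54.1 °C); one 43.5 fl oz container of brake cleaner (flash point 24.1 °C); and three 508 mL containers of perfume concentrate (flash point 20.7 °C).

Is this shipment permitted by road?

No

Blowing-agent compound: self-accelerating decomposition temperature 54.1 °C ≤ 60 °C → Class 4.1 (Self-Reactive).
The brake cleaner has flash point 24.1 °C, which is < 27 °C, so it is Class 3 (Flammable Liquid).
With flash point 20.7 °C (< 27 °C), the perfume concentrate falls in Class 3.
Class 3 net quantity: (one 43.5 fl oz container = 1287.6 mL) + (three 508 mL containers = 1.524 L) = 2811.6 mL.
2811.6 mL exceeds the road limit of 2.5 L for Class 3.
Class 4.1 quantity: two 275 kg packs = 550 kg.
550 kg ≤ 1000 kg (road limit, Class 4.1) — within limit.
The segregation rule (Class 3 with Class 9) does not apply to Class 3 with Class 4.1.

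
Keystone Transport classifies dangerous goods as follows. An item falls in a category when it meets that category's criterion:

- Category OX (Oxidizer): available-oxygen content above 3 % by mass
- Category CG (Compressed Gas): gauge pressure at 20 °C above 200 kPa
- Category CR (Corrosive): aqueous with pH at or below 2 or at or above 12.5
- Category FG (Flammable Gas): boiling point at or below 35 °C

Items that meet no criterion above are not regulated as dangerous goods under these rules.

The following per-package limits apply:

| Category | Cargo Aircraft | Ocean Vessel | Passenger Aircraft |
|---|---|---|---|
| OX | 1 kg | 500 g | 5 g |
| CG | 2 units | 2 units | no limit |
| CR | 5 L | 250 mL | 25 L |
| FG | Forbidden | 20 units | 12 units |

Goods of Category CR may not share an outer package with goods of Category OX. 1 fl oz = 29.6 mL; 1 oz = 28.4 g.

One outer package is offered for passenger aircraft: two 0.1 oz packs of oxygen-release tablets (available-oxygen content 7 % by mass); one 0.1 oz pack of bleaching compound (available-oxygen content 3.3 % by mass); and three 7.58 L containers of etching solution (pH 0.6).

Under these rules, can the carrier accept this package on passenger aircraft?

The oxygen-release tablets have available-oxygen content 7 % by mass, which is > 3 % by mass, so they are Category OX (Oxidizer).
Available-oxygen content 3.3 % by mass meets the Category OX criterion (Oxidizer), so the bleaching compound is Category OX.
Etching solution: pH 0.6 ≤ 2 → Category CR (Corrosive).
Category CR quantity: three 7.58 L containers = 22.74 L.
That is within the Category CR passenger aircraft limit of 25 L.
Total Category OX: (two 0.1 oz packs = 5.68 g) + (one 0.1 oz pack = 2.84 g) = 8.52 g.
That exceeds the Category OX passenger aircraft limit of 5 g.
Category CR and Category OX may not share an outer package.

No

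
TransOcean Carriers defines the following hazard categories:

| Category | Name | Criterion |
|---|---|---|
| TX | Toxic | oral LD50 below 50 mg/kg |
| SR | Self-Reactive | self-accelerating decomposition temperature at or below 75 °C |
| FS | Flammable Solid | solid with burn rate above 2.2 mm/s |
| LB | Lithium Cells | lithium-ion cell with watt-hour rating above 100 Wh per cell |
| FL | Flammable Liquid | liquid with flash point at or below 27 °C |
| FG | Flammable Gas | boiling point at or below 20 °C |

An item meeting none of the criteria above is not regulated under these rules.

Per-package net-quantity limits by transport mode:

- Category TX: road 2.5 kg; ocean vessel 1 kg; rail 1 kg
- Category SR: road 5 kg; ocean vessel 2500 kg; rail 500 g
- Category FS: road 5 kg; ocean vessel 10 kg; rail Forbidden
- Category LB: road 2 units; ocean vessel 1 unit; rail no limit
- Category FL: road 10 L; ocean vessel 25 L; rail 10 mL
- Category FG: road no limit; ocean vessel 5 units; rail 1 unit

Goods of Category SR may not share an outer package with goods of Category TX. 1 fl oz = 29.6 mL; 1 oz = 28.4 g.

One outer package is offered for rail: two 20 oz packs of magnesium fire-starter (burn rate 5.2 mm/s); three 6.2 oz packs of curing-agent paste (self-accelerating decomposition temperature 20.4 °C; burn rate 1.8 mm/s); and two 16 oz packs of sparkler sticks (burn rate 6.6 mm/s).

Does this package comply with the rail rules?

Magnesium fire-starter: burn rate 5.2 mm/s > 2.2 mm/s → Category FS (Flammable Solid).
With self-accelerating decomposition temperature 20.4 °C (≤ 75 °C), the curing-agent paste falls in Category SR.
Burn rate 6.6 mm/s meets the Category FS criterion (Flammable Solid), so the sparkler sticks are Category FS.
Total Category FS: (two 20 oz packs = 1.136 kg) + (two 16 oz packs = 908.8 g) = 2044.8 g.
By rail, Category FS is Forbidden regardless of quantity.
Category SR quantity: three 6.2 oz packs = 528.24 g.
528.24 g > 500 g (rail limit, Category SR) — over the limit.
The segregation rule (Category SR with Category TX) does not apply to Category FS with Category SR.

No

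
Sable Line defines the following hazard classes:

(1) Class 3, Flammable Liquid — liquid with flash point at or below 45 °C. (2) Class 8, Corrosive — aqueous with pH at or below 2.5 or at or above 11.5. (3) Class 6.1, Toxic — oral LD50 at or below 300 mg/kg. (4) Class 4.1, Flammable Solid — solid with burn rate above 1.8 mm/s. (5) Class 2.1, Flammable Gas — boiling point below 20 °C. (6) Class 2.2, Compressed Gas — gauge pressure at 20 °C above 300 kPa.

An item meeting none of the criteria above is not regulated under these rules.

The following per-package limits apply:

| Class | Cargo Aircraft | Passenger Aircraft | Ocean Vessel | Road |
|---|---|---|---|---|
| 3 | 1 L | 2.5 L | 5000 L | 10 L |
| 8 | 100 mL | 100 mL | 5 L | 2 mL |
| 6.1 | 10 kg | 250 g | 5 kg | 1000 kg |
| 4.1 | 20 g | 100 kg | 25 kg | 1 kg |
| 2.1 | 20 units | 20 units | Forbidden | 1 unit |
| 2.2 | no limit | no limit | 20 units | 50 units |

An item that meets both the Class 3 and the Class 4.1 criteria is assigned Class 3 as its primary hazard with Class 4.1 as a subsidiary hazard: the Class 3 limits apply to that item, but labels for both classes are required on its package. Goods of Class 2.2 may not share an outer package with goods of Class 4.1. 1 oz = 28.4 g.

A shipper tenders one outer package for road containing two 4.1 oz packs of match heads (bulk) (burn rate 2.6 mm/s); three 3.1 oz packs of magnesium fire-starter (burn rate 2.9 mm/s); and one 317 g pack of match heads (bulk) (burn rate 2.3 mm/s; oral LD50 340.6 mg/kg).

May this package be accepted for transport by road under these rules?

Yes

The match heads (bulk) have burn rate 2.6 mm/s, which is > 1.8 mm/s, so they are Class 4.1 (Flammable Solid).
With burn rate 2.9 mm/s (> 1.8 mm/s), the magnesium fire-starter falls in Class 4.1.
The match heads (bulk) have burn rate 2.3 mm/s, which is > 1.8 mm/s, so they are Class 4.1 (Flammable Solid).
Total Class 4.1: (two 4.1 oz packs = 232.88 g) + (three 3.1 oz packs = 264.12 g) + 317 g = 814 g.
814 g ≤ 1 kg (road limit, Class 4.1) — within limit.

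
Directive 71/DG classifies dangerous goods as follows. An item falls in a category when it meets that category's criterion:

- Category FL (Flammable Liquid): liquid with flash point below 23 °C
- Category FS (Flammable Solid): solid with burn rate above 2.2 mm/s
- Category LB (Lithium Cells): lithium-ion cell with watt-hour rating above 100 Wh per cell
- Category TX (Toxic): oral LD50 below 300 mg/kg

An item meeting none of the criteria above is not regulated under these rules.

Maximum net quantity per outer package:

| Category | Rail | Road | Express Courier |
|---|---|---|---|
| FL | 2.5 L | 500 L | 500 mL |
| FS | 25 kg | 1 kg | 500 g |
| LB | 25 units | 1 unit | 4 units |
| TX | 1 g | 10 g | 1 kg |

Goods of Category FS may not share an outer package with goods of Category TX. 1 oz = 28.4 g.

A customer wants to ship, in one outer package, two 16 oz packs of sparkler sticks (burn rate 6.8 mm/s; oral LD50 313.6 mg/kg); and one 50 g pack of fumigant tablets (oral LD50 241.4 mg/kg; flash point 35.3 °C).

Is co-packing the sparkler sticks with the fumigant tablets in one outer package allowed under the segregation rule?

The sparkler sticks have burn rate 6.8 mm/s, which is > 2.2 mm/s, so they are Category FS (Flammable Solid).
The fumigant tablets have oral LD50 241.4 mg/kg, which is < 300 mg/kg, so they are Category TX (Toxic).
Category FS and Category TX may not share an outer package.

No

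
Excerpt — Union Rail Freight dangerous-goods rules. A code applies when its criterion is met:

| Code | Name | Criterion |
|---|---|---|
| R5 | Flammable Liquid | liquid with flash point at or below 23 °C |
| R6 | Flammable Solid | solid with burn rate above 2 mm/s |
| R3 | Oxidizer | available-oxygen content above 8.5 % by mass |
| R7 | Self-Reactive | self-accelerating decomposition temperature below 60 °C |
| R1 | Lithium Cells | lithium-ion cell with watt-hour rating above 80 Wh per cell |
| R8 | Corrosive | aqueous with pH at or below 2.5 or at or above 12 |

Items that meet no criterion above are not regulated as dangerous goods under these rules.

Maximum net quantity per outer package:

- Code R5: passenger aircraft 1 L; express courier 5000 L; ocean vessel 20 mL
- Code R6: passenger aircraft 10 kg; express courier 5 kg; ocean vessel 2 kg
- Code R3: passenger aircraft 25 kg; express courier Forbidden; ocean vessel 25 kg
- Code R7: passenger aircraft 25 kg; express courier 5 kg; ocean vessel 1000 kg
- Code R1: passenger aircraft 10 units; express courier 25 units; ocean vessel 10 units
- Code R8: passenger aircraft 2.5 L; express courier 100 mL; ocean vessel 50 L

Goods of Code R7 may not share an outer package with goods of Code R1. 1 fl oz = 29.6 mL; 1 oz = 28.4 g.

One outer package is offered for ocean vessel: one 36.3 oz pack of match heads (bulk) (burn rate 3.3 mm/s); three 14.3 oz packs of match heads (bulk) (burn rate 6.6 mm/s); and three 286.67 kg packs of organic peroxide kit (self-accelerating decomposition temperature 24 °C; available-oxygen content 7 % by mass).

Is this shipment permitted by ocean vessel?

With burn rate 3.3 mm/s (> 2 mm/s), the match heads (bulk) fall in Code R6.
Match heads (bulk): burn rate 6.6 mm/s > 2 mm/s → Code R6 (Flammable Solid).
Organic peroxide kit: self-accelerating decomposition temperature 24 °C < 60 °C → Code R7 (Self-Reactive).
Code R6 net quantity: (one 36.3 oz pack = 1030.92 g) + (three 14.3 oz packs = 1218.36 g) = 2249.28 g.
2249.28 g > 2 kg (ocean vessel limit, Code R6) — over the limit.
Code R7 quantity: three 286.67 kg packs = 860.01 kg.
860.01 kg is within the ocean vessel limit of 1000 kg for Code R7.
The segregation rule (Code R7 with Code R1) does not apply to Code R6 with Code R7.

No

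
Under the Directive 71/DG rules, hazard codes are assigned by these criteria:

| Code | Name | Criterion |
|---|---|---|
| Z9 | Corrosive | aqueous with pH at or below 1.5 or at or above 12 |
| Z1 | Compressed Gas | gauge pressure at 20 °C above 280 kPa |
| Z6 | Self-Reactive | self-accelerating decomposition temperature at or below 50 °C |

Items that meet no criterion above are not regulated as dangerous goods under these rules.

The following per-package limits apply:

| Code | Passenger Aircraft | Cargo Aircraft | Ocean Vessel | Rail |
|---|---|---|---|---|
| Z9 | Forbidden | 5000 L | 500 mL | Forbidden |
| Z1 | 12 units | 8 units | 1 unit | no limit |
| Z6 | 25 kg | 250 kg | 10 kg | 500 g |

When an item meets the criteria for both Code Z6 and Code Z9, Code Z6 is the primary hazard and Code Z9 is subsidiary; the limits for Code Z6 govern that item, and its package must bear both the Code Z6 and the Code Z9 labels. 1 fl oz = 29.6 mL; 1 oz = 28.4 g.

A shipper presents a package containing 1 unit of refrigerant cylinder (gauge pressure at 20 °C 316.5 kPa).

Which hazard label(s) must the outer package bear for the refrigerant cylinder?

Code Z1

The refrigerant cylinder has gauge pressure at 20 °C 316.5 kPa, which is > 280 kPa, so it is Code Z1 (Compressed Gas).
Only the Code Z1 label is required.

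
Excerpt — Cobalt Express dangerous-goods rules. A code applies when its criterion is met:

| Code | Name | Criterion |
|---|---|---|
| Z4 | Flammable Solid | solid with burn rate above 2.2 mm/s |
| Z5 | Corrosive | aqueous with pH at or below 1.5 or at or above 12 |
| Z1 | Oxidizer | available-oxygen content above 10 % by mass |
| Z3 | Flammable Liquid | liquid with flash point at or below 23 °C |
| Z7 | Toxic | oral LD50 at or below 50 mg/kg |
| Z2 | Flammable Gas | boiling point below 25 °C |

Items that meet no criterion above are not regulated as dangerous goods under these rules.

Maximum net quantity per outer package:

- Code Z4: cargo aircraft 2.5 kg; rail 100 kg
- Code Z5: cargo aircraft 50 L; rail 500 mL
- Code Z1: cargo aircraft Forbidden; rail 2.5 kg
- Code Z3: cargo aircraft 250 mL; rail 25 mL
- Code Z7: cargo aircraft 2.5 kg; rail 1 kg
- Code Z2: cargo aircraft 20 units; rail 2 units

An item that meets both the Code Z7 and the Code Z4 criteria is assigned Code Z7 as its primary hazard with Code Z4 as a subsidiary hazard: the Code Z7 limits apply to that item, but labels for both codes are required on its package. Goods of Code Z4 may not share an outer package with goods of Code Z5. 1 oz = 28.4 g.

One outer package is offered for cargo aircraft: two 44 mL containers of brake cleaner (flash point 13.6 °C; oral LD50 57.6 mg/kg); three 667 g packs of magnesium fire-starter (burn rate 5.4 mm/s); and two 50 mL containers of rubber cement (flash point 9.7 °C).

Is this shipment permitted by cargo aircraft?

Yes

The brake cleaner has flash point 13.6 °C, which is ≤ 23 °C, so it is Code Z3 (Flammable Liquid).
With burn rate 5.4 mm/s (> 2.2 mm/s), the magnesium fire-starter falls in Code Z4.
Flash point 9.7 °C meets the Code Z3 criterion (Flammable Liquid), so the rubber cement is Code Z3.
Code Z4 quantity: three 667 g packs = 2.001 kg.
2.001 kg is within the cargo aircraft limit of 2.5 kg for Code Z4.
Code Z3 net quantity: (two 44 mL containers = 88 mL) + (two 50 mL containers = 100 mL) = 188 mL.
That is within the Code Z3 cargo aircraft limit of 250 mL.
The segregation rule (Code Z4 with Code Z5) does not apply to Code Z4 with Code Z3.
Every hazard code is within its cargo aircraft limit and no segregation rule is violated.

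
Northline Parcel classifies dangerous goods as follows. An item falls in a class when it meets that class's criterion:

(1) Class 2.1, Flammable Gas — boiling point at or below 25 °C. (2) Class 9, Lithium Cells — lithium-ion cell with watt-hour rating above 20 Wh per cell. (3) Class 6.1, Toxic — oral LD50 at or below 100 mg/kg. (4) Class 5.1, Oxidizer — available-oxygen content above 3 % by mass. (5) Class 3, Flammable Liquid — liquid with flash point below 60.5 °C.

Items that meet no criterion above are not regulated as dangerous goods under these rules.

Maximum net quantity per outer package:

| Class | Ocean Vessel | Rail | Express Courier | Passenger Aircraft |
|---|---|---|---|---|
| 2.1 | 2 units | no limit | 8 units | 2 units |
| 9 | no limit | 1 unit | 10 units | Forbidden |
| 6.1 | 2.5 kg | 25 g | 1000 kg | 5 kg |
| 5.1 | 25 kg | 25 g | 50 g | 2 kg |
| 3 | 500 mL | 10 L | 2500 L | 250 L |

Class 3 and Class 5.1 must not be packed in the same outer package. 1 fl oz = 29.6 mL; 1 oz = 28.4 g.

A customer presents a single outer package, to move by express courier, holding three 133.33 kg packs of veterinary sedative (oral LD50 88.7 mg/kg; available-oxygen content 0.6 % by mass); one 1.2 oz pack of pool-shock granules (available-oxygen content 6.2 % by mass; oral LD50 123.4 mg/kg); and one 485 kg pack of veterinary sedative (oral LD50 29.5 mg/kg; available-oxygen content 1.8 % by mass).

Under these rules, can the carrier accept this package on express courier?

Yes

Oral LD50 88.7 mg/kg meets the Class 6.1 criterion (Toxic), so the veterinary sedative is Class 6.1.
Available-oxygen content 6.2 % by mass meets the Class 5.1 criterion (Oxidizer), so the pool-shock granules are Class 5.1.
Veterinary sedative: oral LD50 29.5 mg/kg ≤ 100 mg/kg → Class 6.1 (Toxic).
Class 5.1 quantity: one 1.2 oz pack = 34.08 g.
34.08 g ≤ 50 g (express courier limit, Class 5.1) — within limit.
Total Class 6.1: (three 133.33 kg packs = 399.99 kg) + 485 kg = 884.99 kg.
That is within the Class 6.1 express courier limit of 1000 kg.
The segregation rule (Class 3 with Class 5.1) does not apply to Class 5.1 with Class 6.1.
Every hazard class is within its express courier limit and no segregation rule is violated.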